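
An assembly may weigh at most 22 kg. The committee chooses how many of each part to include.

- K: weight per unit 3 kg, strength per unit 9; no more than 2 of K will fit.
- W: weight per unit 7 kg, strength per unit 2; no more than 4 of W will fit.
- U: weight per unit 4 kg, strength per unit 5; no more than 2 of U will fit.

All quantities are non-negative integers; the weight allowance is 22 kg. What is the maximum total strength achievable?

Take 2×K, 1×W, and 2×U: weight 21 ≤ 22, strength 2·9 + 1·2 + 2·5 = 30.
K has the best ratio (9/3) and is taken to its limit of 2; remaining capacity is filled optimally with the others.

30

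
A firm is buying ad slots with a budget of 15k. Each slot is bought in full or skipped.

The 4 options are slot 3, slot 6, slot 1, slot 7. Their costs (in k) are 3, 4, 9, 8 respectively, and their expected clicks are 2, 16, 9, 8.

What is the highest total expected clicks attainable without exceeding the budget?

26

Take slot 3, slot 6, and slot 7: cost 3 + 4 + 8 = 15 ≤ 15, expected clicks 2 + 16 + 8 = 26.
No other feasible combination does better.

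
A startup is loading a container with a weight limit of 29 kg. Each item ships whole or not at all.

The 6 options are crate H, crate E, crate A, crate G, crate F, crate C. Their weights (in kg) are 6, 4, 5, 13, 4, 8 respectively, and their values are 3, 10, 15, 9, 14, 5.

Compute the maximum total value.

48

Allowing fractional choices, the relaxed optimum would be about 49.9, but items are indivisible.
crate E + crate A + crate G + crate F: weight 4 + 5 + 13 + 4 = 26 ≤ 29, value 10 + 15 + 9 + 14 = 48.
crate H + crate E + crate A + crate F + crate C: weight 6 + 4 + 5 + 4 + 8 = 27 ≤ 29, value 3 + 10 + 15 + 14 + 5 = 47.
Best is crate E, crate A, crate G, and crate F with total value 48.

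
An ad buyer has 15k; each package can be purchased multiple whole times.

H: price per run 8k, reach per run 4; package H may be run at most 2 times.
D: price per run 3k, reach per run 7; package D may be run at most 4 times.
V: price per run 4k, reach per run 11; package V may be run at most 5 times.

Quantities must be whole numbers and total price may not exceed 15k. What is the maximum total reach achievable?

40

V has the best ratio (11/4); taking only V gives at most 3×11 = 33 (stopped by the price limit).
Mixing does better — 1×D and 3×V: price 15 ≤ 15, reach 1·7 + 3·11 = 40.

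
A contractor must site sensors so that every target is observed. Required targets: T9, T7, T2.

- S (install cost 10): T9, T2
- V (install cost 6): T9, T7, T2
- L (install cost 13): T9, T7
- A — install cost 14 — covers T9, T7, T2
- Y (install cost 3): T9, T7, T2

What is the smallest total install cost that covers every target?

This is an integer covering problem.
Y alone covers T9, T7, T2 — every target.
Total install cost: 3.

3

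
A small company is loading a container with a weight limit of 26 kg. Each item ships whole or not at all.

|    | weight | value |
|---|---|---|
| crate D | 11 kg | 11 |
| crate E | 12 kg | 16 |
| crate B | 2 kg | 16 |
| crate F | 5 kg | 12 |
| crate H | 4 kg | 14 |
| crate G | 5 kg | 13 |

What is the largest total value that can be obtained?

59

Take crate E, crate B, crate H, and crate G: weight 12 + 2 + 4 + 5 = 23 ≤ 26, value 16 + 16 + 14 + 13 = 59.
No other feasible combination does better.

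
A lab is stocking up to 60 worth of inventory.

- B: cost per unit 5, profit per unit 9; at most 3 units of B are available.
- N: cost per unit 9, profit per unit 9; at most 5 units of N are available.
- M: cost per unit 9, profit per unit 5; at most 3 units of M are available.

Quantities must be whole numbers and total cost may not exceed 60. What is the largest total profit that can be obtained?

72

This is a bounded integer knapsack.
B has the best ratio (9/5); taking only B gives at most 3×9 = 27 (stopped by the supply cap of 3).
Mixing does better — 3×B and 5×N: cost 60 ≤ 60, profit 3·9 + 5·9 = 72.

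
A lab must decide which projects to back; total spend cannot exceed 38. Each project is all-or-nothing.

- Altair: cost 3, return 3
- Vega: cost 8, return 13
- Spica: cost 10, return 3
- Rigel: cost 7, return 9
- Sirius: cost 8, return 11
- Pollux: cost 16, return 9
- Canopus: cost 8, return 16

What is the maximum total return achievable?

52

This is a 0-1 knapsack instance.
Take Altair, Vega, Rigel, Sirius, and Canopus: cost 3 + 8 + 7 + 8 + 8 = 34 ≤ 38, return 3 + 13 + 9 + 11 + 16 = 52.
No other feasible combination does better.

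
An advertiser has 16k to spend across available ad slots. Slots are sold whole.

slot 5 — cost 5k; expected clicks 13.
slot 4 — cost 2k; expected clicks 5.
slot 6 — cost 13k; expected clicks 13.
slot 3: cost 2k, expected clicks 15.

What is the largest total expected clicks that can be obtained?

slot 5 + slot 3: cost 5 + 2 = 7 ≤ 16, expected clicks 13 + 15 = 28.
slot 5 + slot 4 + slot 3: cost 5 + 2 + 2 = 9 ≤ 16, expected clicks 13 + 5 + 15 = 33.
Best is slot 5, slot 4, and slot 3 with total expected clicks 33.

33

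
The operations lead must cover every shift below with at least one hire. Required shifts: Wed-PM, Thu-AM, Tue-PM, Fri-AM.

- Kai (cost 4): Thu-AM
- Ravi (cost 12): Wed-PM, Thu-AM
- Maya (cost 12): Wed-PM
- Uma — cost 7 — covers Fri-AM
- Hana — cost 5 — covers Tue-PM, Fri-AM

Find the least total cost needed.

This is an integer covering problem.
Choose Ravi and Hana: together they cover Wed-PM, Thu-AM, Tue-PM, Fri-AM — every shift.
Total cost: 12 + 5 = 17.

17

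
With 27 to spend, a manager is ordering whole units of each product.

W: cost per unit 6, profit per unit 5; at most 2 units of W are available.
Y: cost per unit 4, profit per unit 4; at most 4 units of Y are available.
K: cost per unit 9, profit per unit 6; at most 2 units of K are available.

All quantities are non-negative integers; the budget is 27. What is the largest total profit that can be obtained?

Y has the best ratio (4/4); taking only Y gives at most 4×4 = 16 (stopped by the supply cap of 4).
Mixing does better — 1×W, 3×Y, and 1×K: cost 27 ≤ 27, profit 1·5 + 3·4 + 1·6 = 23.

23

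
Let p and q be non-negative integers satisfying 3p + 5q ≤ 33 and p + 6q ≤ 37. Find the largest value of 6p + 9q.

66

(p,q)=(11,0): 3·11+5·0=33≤33, 1·11+6·0=11≤37, objective 66.
(p,q)=(10,0): 3·10+5·0=30≤33, 1·10+6·0=10≤37, objective 60.
No feasible integer point exceeds 66.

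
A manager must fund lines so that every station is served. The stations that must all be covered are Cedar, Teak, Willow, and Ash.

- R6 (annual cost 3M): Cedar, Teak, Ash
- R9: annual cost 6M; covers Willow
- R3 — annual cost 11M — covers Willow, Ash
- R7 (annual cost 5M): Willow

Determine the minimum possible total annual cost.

This is a weighted set-cover instance.
Choose R6 and R7: together they cover Cedar, Teak, Willow, Ash — every station.
Total annual cost: 3 + 5 = 8.

8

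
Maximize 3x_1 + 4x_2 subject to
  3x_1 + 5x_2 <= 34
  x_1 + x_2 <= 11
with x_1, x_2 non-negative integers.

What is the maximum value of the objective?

Relaxing integrality, the LP optimum is 33.50 at (x_1,x_2) = (10.5, 0.5), which is not an integer point.
(x_1,x_2)=(11,0) is feasible, giving 33.
(x_1,x_2)=(9,1) is feasible, giving 31.
(x_1,x_2)=(10,0) is feasible, giving 30.
Maximum is 33 at (x_1,x_2)=(11,0).

33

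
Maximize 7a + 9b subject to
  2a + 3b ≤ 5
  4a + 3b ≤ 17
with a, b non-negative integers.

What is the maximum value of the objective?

16

The continuous relaxation peaks at (2.5, 0) with value 17.50; rounding to a feasible lattice point costs some objective.
(a,b)=(1,1) is feasible, giving 16.
(a,b)=(2,0) is feasible, giving 14.
(a,b)=(0,1) is feasible, giving 9.
The best lattice point is (1,1), giving 16.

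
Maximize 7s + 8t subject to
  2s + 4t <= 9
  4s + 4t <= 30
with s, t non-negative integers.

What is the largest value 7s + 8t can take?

28

(s,t)=(4,0) is feasible, giving 28.
(s,t)=(3,0) is feasible, giving 21.
No feasible integer point exceeds 28.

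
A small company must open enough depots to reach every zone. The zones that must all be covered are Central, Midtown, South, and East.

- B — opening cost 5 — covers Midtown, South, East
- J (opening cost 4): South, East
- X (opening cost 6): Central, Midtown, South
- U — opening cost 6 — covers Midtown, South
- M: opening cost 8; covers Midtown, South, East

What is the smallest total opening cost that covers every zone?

10

The greedy cost-per-new-zone heuristic would pick B and X for 11, but a cheaper cover exists.
Choose J and X: together they cover Central, Midtown, South, East — every zone.
Total opening cost: 4 + 6 = 10.
No cover costs less than 10.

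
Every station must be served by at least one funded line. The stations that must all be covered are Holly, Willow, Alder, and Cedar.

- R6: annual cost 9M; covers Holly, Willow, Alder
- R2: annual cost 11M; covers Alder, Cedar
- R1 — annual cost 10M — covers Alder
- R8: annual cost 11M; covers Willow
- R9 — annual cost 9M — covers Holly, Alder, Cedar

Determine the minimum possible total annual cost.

18

This is a weighted set-cover instance.
Choose R6 and R9: together they cover Holly, Willow, Alder, Cedar — every station.
Total annual cost: 9 + 9 = 18.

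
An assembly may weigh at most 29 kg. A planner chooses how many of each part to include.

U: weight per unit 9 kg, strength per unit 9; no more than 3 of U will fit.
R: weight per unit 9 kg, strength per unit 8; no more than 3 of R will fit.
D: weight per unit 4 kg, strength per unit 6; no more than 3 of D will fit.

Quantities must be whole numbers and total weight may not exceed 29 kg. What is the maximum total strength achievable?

Take 2×U and 2×D: weight 26 ≤ 29, strength 2·9 + 2·6 = 30.
No other integer combination yields more.

30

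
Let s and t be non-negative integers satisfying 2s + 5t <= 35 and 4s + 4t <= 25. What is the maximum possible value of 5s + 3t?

30

(s,t)=(6,0) is feasible, giving 30.
(s,t)=(5,1) is feasible, giving 28.
(s,t)=(5,0) is feasible, giving 25.
The best lattice point is (6,0), giving 30.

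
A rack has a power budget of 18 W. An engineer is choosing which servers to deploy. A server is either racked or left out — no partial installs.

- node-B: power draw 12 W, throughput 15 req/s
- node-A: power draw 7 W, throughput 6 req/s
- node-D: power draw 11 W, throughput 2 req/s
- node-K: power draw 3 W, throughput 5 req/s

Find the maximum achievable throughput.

Take node-B and node-K: power draw 12 + 3 = 15 ≤ 18, throughput 15 + 5 = 20.
No other feasible combination does better.

20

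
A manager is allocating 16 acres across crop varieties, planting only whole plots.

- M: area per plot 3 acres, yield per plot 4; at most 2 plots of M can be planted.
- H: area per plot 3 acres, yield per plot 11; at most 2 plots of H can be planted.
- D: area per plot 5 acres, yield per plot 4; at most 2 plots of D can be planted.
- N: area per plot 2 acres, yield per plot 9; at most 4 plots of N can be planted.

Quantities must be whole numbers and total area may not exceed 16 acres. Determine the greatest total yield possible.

58

2×H and 4×N: area 14 ≤ 16, yield 2·11 + 4·9 = 58.
1×M, 2×H, and 3×N: area 15 ≤ 16, yield 1·4 + 2·11 + 3·9 = 53.
Best is 58.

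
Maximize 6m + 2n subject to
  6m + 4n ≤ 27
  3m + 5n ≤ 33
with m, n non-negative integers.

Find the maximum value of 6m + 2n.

Relaxing integrality, the LP optimum is 27.00 at (m,n) = (4.5, 0), which is not an integer point.
(m,n)=(4,0) is feasible, giving 24.
(m,n)=(3,1) is feasible, giving 20.
(m,n)=(3,0) is feasible, giving 18.
The best lattice point is (4,0), giving 24.

24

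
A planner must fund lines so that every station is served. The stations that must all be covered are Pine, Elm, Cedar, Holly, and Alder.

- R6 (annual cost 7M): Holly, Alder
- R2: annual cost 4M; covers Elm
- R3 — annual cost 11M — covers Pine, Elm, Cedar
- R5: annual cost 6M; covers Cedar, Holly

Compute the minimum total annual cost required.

The greedy cost-per-new-station heuristic would pick R5, R2, R6, and R3 for 28, but a cheaper cover exists.
Choose R6 and R3: together they cover Pine, Elm, Cedar, Holly, Alder — every station.
Total annual cost: 7 + 11 = 18.
No cover costs less than 18.

18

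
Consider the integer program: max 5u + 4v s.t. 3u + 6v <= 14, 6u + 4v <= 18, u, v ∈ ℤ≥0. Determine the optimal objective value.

15

Relaxing integrality, the LP optimum is 15.83 at (u,v) = (2.17, 1.25), which is not an integer point.
(u,v)=(3,0) is feasible, giving 15.
(u,v)=(2,1) is feasible, giving 14.
(u,v)=(2,0) is feasible, giving 10.
(u,v)=(1,1) is feasible, giving 9.
No feasible integer point exceeds 15.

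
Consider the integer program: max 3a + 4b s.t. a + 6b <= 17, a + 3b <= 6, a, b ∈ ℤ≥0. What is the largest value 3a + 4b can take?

18

(a,b)=(6,0) is feasible, giving 18.
(a,b)=(5,0) is feasible, giving 15.
Maximum is 18 at (a,b)=(6,0).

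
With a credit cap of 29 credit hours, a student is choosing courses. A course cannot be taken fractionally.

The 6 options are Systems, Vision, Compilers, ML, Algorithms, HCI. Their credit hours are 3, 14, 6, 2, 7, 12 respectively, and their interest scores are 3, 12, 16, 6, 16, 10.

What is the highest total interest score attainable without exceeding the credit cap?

50

This is a 0-1 knapsack instance.
Allowing fractional choices, the relaxed optimum would be about 50.4, but courses are indivisible.
Systems + Compilers + Algorithms + HCI: credit hours 3 + 6 + 7 + 12 = 28 ≤ 29, interest score 3 + 16 + 16 + 10 = 45.
Vision + Compilers + ML + Algorithms: credit hours 14 + 6 + 2 + 7 = 29 ≤ 29, interest score 12 + 16 + 6 + 16 = 50.
Compilers + ML + Algorithms + HCI: credit hours 6 + 2 + 7 + 12 = 27 ≤ 29, interest score 16 + 6 + 16 + 10 = 48.
Best is Vision, Compilers, ML, and Algorithms with total interest score 50.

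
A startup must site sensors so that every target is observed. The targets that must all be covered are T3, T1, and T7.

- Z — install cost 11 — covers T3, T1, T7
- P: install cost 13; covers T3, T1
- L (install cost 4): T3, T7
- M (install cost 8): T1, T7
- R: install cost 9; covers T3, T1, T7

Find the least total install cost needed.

9

The greedy cost-per-new-target heuristic would pick L and M for 12, but a cheaper cover exists.
R alone covers T3, T1, T7 — every target.
Total install cost: 9.
No cover costs less than 9.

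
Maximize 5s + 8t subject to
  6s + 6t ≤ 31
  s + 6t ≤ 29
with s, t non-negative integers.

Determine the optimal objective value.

(s,t)=(1,4) is feasible, giving 37.
(s,t)=(2,3) is feasible, giving 34.
(s,t)=(0,4) is feasible, giving 32.
No feasible integer point exceeds 37.

37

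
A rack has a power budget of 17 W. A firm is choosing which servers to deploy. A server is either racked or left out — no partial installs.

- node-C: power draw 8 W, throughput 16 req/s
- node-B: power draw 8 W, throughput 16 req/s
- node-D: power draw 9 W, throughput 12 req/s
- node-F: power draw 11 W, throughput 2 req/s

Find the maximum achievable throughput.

32

Take node-C and node-B: power draw 8 + 8 = 16 ≤ 17, throughput 16 + 16 = 32.
No other feasible combination does better.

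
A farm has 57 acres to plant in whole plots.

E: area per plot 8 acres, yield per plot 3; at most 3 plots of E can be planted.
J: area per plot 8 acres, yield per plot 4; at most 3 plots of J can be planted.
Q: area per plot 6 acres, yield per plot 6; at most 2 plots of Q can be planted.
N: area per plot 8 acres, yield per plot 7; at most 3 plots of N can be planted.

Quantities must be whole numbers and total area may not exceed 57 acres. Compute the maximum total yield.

41

This is a bounded integer knapsack.
2×J, 2×Q, and 3×N: area 52 ≤ 57, yield 2·4 + 2·6 + 3·7 = 41.
1×E, 1×J, 2×Q, and 3×N: area 52 ≤ 57, yield 1·3 + 1·4 + 2·6 + 3·7 = 40.
Best is 41.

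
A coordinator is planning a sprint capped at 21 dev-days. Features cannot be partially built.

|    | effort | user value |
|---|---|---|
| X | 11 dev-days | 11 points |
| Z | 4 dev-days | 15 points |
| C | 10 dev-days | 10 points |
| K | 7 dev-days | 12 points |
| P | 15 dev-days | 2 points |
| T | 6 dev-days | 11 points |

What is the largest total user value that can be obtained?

Take Z, K, and T: effort 4 + 7 + 6 = 17 ≤ 21, user value 15 + 12 + 11 = 38.
No other feasible combination does better.

38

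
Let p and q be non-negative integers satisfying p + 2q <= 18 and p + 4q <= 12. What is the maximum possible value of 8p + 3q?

(p,q)=(12,0): 1·12+2·0=12≤18, 1·12+4·0=12≤12, objective 96.
(p,q)=(11,0): 1·11+2·0=11≤18, 1·11+4·0=11≤12, objective 88.
The best lattice point is (12,0), giving 96.

96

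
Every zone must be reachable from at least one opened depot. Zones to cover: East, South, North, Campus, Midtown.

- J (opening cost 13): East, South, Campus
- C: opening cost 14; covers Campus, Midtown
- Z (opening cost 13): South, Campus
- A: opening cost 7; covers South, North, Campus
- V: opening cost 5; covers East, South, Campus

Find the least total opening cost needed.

26

Choose C, A, and V: together they cover East, South, North, Campus, Midtown — every zone.
Total opening cost: 14 + 7 + 5 = 26.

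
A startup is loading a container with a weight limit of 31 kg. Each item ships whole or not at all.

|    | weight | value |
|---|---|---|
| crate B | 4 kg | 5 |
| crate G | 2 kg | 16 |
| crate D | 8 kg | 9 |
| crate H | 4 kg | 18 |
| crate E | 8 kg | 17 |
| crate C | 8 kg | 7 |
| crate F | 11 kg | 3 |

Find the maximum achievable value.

67

Allowing fractional choices, the relaxed optimum would be about 69.4, but items are indivisible.
crate B + crate G + crate D + crate H + crate E: weight 4 + 2 + 8 + 4 + 8 = 26 ≤ 31, value 5 + 16 + 9 + 18 + 17 = 65.
crate G + crate D + crate H + crate E + crate C: weight 2 + 8 + 4 + 8 + 8 = 30 ≤ 31, value 16 + 9 + 18 + 17 + 7 = 67.
crate B + crate G + crate H + crate E + crate C: weight 4 + 2 + 4 + 8 + 8 = 26 ≤ 31, value 5 + 16 + 18 + 17 + 7 = 63.
Best is crate G, crate D, crate H, crate E, and crate C with total value 67.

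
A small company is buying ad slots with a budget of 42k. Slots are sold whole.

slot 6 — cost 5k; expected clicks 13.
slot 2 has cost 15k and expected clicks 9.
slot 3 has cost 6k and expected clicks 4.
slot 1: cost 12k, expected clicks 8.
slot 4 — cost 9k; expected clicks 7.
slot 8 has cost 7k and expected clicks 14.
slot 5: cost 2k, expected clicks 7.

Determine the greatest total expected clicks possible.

Allowing fractional choices, the relaxed optimum would be about 53.6, but ad slots are indivisible.
slot 6 + slot 3 + slot 1 + slot 4 + slot 8 + slot 5: cost 5 + 6 + 12 + 9 + 7 + 2 = 41 ≤ 42, expected clicks 13 + 4 + 8 + 7 + 14 + 7 = 53.
slot 6 + slot 2 + slot 1 + slot 8 + slot 5: cost 5 + 15 + 12 + 7 + 2 = 41 ≤ 42, expected clicks 13 + 9 + 8 + 14 + 7 = 51.
Best is slot 6, slot 3, slot 1, slot 4, slot 8, and slot 5 with total expected clicks 53.

53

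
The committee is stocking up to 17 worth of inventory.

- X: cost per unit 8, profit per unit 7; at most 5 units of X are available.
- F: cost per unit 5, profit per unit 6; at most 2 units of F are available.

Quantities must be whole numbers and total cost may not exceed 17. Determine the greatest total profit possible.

F has the best ratio (6/5); taking only F gives at most 2×6 = 12 (stopped by the supply cap of 2).
Mixing does better — 2×X: cost 16 ≤ 17, profit 2·7 = 14.

14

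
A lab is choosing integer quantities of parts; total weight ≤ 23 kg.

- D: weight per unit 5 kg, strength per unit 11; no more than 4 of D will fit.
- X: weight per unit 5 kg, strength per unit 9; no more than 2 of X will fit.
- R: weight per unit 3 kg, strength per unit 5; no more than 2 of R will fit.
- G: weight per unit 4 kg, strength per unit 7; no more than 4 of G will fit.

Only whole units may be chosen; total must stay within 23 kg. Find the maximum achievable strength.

Take 4×D and 1×R: weight 23 ≤ 23, strength 4·11 + 1·5 = 49.
D has the best ratio (11/5) and is taken to its limit of 4; remaining capacity is filled optimally with the others.

49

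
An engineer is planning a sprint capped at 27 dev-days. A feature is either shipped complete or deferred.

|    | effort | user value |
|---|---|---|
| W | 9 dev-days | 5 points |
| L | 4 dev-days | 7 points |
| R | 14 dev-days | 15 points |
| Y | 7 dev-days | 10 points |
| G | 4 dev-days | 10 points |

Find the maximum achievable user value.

L + R + G: effort 4 + 14 + 4 = 22 ≤ 27, user value 7 + 15 + 10 = 32.
R + Y + G: effort 14 + 7 + 4 = 25 ≤ 27, user value 15 + 10 + 10 = 35.
Best is R, Y, and G with total user value 35.

35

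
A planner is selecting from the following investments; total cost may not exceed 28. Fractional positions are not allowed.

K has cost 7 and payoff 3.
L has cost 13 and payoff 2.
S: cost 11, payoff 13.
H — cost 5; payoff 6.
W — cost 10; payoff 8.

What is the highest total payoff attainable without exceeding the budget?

Allowing fractional choices, the relaxed optimum would be about 27.9, but investments are indivisible.
K + S + W: cost 7 + 11 + 10 = 28 ≤ 28, payoff 3 + 13 + 8 = 24.
S + H + W: cost 11 + 5 + 10 = 26 ≤ 28, payoff 13 + 6 + 8 = 27.
Best is S, H, and W with total payoff 27.

27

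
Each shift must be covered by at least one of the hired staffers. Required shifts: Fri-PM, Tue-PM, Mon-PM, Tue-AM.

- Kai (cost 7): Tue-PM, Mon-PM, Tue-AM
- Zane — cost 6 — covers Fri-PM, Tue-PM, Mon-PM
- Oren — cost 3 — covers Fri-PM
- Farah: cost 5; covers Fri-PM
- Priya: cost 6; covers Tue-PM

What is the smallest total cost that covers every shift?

The greedy cost-per-new-shift heuristic would pick Zane and Kai for 13, but a cheaper cover exists.
Choose Kai and Oren: together they cover Fri-PM, Tue-PM, Mon-PM, Tue-AM — every shift.
Total cost: 7 + 3 = 10.
No cover costs less than 10.

10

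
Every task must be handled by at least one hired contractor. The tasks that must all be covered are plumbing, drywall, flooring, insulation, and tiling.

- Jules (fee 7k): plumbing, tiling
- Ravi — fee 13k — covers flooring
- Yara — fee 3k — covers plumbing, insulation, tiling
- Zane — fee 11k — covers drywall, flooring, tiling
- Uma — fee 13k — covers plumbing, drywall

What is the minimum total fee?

This is an integer covering problem.
Choose Yara and Zane: together they cover plumbing, drywall, flooring, insulation, tiling — every task.
Total fee: 3 + 11 = 14.

14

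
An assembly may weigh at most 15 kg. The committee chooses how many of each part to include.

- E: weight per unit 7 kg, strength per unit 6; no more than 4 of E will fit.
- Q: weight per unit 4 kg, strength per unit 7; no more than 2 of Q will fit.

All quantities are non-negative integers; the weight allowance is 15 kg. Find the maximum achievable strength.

Q has the best ratio (7/4); taking only Q gives at most 2×7 = 14 (stopped by the supply cap of 2).
Mixing does better — 1×E and 2×Q: weight 15 ≤ 15, strength 1·6 + 2·7 = 20.

20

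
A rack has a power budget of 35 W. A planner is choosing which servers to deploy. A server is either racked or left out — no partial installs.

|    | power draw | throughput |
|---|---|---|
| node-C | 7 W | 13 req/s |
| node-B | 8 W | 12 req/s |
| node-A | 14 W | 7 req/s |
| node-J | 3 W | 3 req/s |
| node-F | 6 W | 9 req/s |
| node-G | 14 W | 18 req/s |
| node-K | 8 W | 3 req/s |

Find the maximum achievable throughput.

52

Take node-C, node-B, node-F, and node-G: power draw 7 + 8 + 6 + 14 = 35 ≤ 35, throughput 13 + 12 + 9 + 18 = 52.
No other feasible combination does better.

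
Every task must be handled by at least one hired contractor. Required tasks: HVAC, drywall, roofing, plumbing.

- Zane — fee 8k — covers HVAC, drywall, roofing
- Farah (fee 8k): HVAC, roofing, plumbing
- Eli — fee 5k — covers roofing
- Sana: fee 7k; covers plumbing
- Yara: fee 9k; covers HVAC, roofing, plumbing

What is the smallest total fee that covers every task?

15

Choose Zane and Sana: together they cover HVAC, drywall, roofing, plumbing — every task.
Total fee: 8 + 7 = 15.
No cover costs less than 15.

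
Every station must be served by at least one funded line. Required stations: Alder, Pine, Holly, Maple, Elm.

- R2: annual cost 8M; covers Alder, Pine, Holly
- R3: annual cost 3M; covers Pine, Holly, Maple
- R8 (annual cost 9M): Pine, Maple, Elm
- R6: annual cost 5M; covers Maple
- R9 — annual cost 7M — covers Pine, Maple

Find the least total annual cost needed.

17

This is an integer covering problem.
The greedy cost-per-new-station heuristic would pick R3, R2, and R8 for 20, but a cheaper cover exists.
Choose R2 and R8: together they cover Alder, Pine, Holly, Maple, Elm — every station.
Total annual cost: 8 + 9 = 17.
No cover costs less than 17.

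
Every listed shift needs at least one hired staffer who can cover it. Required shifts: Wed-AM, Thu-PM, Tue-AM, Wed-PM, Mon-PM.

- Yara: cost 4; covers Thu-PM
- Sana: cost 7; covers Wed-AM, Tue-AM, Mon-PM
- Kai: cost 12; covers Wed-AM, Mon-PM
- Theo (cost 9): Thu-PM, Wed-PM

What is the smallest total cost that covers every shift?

This is an integer covering problem.
The greedy cost-per-new-shift heuristic would pick Sana, Yara, and Theo for 20, but a cheaper cover exists.
Choose Sana and Theo: together they cover Wed-AM, Thu-PM, Tue-AM, Wed-PM, Mon-PM — every shift.
Total cost: 7 + 9 = 16.
No cover costs less than 16.

16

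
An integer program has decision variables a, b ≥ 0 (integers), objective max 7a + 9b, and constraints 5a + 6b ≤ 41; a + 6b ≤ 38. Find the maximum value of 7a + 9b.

The continuous relaxation peaks at (0.75, 6.21) with value 61.12; rounding to a feasible lattice point costs some objective.
(a,b)=(1,6): 5·1+6·6=41≤41, 1·1+6·6=37≤38, objective 61.
(a,b)=(2,5): 5·2+6·5=40≤41, 1·2+6·5=32≤38, objective 59.
No feasible integer point exceeds 61.

61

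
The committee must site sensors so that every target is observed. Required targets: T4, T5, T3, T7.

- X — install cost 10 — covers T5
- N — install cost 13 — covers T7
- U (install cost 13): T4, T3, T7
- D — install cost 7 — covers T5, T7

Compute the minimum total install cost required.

This is an integer covering problem.
Choose U and D: together they cover T4, T5, T3, T7 — every target.
Total install cost: 13 + 7 = 20.
No cover costs less than 20.

20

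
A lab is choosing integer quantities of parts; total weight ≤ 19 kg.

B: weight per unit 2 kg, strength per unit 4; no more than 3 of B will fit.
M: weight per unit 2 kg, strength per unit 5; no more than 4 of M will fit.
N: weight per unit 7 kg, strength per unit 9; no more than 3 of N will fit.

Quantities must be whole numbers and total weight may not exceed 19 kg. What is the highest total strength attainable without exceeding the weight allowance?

37

Take 2×B, 4×M, and 1×N: weight 19 ≤ 19, strength 2·4 + 4·5 + 1·9 = 37.
M has the best ratio (5/2) and is taken to its limit of 4; remaining capacity is filled optimally with the others.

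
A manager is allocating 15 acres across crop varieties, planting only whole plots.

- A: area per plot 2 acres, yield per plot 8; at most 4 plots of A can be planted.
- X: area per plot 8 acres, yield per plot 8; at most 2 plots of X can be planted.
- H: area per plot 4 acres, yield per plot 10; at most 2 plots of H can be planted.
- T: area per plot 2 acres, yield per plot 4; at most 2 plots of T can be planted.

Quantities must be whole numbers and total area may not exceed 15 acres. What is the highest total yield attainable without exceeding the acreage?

46

This is a bounded integer knapsack.
3×A and 2×H: area 14 ≤ 15, yield 3·8 + 2·10 = 44.
4×A, 1×H, and 1×T: area 14 ≤ 15, yield 4·8 + 1·10 + 1·4 = 46.
Best is 46.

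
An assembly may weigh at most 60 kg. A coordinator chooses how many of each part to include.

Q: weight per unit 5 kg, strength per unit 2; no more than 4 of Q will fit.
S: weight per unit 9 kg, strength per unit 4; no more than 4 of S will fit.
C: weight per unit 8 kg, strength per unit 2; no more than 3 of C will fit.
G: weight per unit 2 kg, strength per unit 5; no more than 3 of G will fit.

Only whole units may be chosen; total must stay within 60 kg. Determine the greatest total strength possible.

37

Take 2×Q, 4×S, 1×C, and 3×G: weight 60 ≤ 60, strength 2·2 + 4·4 + 1·2 + 3·5 = 37.
G has the best ratio (5/2) and is taken to its limit of 3; remaining capacity is filled optimally with the others.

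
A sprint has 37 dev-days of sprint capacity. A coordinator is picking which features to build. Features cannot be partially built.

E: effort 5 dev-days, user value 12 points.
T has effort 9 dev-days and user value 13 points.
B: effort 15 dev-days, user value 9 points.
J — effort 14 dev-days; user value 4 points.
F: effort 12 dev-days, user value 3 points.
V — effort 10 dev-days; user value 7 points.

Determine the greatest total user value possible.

Allowing fractional choices, the relaxed optimum would be about 39.8, but features are indivisible.
E + T + B: effort 5 + 9 + 15 = 29 ≤ 37, user value 12 + 13 + 9 = 34.
E + T + F + V: effort 5 + 9 + 12 + 10 = 36 ≤ 37, user value 12 + 13 + 3 + 7 = 35.
E + T + V: effort 5 + 9 + 10 = 24 ≤ 37, user value 12 + 13 + 7 = 32.
Best is E, T, F, and V with total user value 35.

35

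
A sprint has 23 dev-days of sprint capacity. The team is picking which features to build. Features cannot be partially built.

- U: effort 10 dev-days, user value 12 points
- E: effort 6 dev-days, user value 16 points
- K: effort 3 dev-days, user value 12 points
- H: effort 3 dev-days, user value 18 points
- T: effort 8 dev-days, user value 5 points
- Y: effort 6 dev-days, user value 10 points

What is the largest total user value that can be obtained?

Allowing fractional choices, the relaxed optimum would be about 62.0, but features are indivisible.
E + K + H + Y: effort 6 + 3 + 3 + 6 = 18 ≤ 23, user value 16 + 12 + 18 + 10 = 56.
U + E + K + H: effort 10 + 6 + 3 + 3 = 22 ≤ 23, user value 12 + 16 + 12 + 18 = 58.
Best is U, E, K, and H with total user value 58.

58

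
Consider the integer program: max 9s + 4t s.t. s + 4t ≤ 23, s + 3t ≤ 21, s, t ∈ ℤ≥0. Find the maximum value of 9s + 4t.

(s,t)=(21,0): 1·21+4·0=21≤23, 1·21+3·0=21≤21, objective 189.
(s,t)=(20,0): 1·20+4·0=20≤23, 1·20+3·0=20≤21, objective 180.
Maximum is 189 at (s,t)=(21,0).

189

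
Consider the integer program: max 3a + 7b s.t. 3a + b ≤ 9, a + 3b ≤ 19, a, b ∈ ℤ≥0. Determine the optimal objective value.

45

(a,b)=(1,6) is feasible, giving 45.
(a,b)=(0,6) is feasible, giving 42.
(a,b)=(1,5) is feasible, giving 38.
No feasible integer point exceeds 45.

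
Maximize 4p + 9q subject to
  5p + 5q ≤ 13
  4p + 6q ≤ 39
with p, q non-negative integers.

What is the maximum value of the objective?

(p,q)=(0,2): 5·0+5·2=10≤13, 4·0+6·2=12≤39, objective 18.
(p,q)=(1,1): 5·1+5·1=10≤13, 4·1+6·1=10≤39, objective 13.
No feasible integer point exceeds 18.

18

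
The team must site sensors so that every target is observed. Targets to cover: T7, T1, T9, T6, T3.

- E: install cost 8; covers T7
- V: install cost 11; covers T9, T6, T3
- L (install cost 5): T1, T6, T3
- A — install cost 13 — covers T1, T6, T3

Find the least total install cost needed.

24

Choose E, V, and L: together they cover T7, T1, T9, T6, T3 — every target.
Total install cost: 8 + 11 + 5 = 24.
No cover costs less than 24.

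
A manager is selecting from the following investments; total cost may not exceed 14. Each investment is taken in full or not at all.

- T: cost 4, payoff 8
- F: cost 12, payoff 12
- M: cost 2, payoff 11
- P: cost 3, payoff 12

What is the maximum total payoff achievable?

31

Treat it as a binary knapsack problem.
Allowing fractional choices, the relaxed optimum would be about 36.0, but investments are indivisible.
M + P: cost 2 + 3 = 5 ≤ 14, payoff 11 + 12 = 23.
F + M: cost 12 + 2 = 14 ≤ 14, payoff 12 + 11 = 23.
T + M + P: cost 4 + 2 + 3 = 9 ≤ 14, payoff 8 + 11 + 12 = 31.
Best is T, M, and P with total payoff 31.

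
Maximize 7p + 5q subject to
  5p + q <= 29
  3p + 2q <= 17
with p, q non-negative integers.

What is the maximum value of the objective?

42

Relaxing integrality, the LP optimum is 42.50 at (p,q) = (0, 8.5), which is not an integer point.
(p,q)=(1,7): 5·1+1·7=12≤29, 3·1+2·7=17≤17, objective 42.
(p,q)=(0,8): 5·0+1·8=8≤29, 3·0+2·8=16≤17, objective 40.
Maximum is 42 at (p,q)=(1,7).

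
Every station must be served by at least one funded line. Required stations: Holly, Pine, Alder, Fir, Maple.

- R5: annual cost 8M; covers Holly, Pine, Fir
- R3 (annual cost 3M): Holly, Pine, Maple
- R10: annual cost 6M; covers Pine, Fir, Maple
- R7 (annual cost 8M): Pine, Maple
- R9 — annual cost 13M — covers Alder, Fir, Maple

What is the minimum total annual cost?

This is an integer covering problem.
The greedy cost-per-new-station heuristic would pick R3, R10, and R9 for 22, but a cheaper cover exists.
Choose R3 and R9: together they cover Holly, Pine, Alder, Fir, Maple — every station.
Total annual cost: 3 + 13 = 16.
No cover costs less than 16.

16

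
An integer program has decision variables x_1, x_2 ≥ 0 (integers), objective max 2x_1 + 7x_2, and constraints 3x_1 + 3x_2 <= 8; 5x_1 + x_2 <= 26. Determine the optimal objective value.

14

(x_1,x_2)=(0,2): 3·0+3·2=6≤8, 5·0+1·2=2≤26, objective 14.
(x_1,x_2)=(1,1): 3·1+3·1=6≤8, 5·1+1·1=6≤26, objective 9.
(x_1,x_2)=(0,1): 3·0+3·1=3≤8, 5·0+1·1=1≤26, objective 7.
Maximum is 14 at (x_1,x_2)=(0,2).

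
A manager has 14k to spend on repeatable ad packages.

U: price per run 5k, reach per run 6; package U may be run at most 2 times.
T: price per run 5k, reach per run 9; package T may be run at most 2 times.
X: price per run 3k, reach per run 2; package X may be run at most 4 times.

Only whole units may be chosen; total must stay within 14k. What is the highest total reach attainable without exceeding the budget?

20

Take 2×T and 1×X: price 13 ≤ 14, reach 2·9 + 1·2 = 20.
T has the best ratio (9/5) and is taken to its limit of 2; remaining capacity is filled optimally with the others.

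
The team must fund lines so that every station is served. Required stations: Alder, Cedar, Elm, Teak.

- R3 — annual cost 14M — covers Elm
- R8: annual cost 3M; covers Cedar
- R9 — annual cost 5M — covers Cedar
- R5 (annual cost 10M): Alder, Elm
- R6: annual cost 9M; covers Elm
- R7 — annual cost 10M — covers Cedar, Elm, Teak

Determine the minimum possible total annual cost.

20

Choose R5 and R7: together they cover Alder, Cedar, Elm, Teak — every station.
Total annual cost: 10 + 10 = 20.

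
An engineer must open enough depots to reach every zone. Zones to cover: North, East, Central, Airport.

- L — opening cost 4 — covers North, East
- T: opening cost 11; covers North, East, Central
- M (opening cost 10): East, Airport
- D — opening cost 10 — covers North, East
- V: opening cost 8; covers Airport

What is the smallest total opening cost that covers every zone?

Choose T and V: together they cover North, East, Central, Airport — every zone.
Total opening cost: 11 + 8 = 19.

19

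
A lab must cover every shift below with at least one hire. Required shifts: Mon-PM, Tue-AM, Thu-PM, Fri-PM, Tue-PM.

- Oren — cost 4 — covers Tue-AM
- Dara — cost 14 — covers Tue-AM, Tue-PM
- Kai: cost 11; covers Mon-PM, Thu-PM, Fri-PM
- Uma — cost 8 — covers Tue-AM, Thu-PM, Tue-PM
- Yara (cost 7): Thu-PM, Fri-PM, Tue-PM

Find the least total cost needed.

The greedy cost-per-new-shift heuristic would pick Yara, Oren, and Kai for 22, but a cheaper cover exists.
Choose Kai and Uma: together they cover Mon-PM, Tue-AM, Thu-PM, Fri-PM, Tue-PM — every shift.
Total cost: 11 + 8 = 19.
No cover costs less than 19.

19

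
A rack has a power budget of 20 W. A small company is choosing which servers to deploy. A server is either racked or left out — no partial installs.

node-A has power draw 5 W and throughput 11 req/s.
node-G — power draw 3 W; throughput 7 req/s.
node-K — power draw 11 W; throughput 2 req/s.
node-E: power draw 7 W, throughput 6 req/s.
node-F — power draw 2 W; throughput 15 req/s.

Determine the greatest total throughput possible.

39

Allowing fractional choices, the relaxed optimum would be about 39.5, but servers are indivisible.
node-A + node-E + node-F: power draw 5 + 7 + 2 = 14 ≤ 20, throughput 11 + 6 + 15 = 32.
node-A + node-G + node-F: power draw 5 + 3 + 2 = 10 ≤ 20, throughput 11 + 7 + 15 = 33.
node-A + node-G + node-E + node-F: power draw 5 + 3 + 7 + 2 = 17 ≤ 20, throughput 11 + 7 + 6 + 15 = 39.
Best is node-A, node-G, node-E, and node-F with total throughput 39.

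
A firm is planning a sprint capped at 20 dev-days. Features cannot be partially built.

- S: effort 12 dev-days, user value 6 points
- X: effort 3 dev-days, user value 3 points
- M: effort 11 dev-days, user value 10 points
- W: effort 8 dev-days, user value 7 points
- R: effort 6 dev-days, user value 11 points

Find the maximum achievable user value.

This is a 0-1 knapsack instance.
X + M + R: effort 3 + 11 + 6 = 20 ≤ 20, user value 3 + 10 + 11 = 24.
X + W + R: effort 3 + 8 + 6 = 17 ≤ 20, user value 3 + 7 + 11 = 21.
M + R: effort 11 + 6 = 17 ≤ 20, user value 10 + 11 = 21.
Best is X, M, and R with total user value 24.

24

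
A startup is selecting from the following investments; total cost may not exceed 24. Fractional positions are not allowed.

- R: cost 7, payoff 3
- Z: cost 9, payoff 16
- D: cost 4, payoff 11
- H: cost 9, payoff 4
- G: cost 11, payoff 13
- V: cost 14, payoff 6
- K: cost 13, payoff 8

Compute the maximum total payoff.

This is a 0-1 knapsack instance.
Z + D + H: cost 9 + 4 + 9 = 22 ≤ 24, payoff 16 + 11 + 4 = 31.
Z + D + G: cost 9 + 4 + 11 = 24 ≤ 24, payoff 16 + 11 + 13 = 40.
Best is Z, D, and G with total payoff 40.

40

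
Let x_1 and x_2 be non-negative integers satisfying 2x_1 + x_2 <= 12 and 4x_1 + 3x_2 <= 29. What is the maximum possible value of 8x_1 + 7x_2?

Relaxing integrality, the LP optimum is 67.67 at (x_1,x_2) = (0, 9.67), which is not an integer point.
(x_1,x_2)=(2,7) is feasible, giving 65.
(x_1,x_2)=(1,8) is feasible, giving 64.
(x_1,x_2)=(0,9) is feasible, giving 63.
(x_1,x_2)=(2,6) is feasible, giving 58.
Maximum is 65 at (x_1,x_2)=(2,7).

65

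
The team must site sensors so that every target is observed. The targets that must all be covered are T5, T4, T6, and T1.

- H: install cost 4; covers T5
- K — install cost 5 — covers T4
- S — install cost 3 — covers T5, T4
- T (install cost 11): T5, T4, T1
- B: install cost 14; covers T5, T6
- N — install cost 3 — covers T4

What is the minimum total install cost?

25

The greedy cost-per-new-target heuristic would pick S, T, and B for 28, but a cheaper cover exists.
Choose T and B: together they cover T5, T4, T6, T1 — every target.
Total install cost: 11 + 14 = 25.
No cover costs less than 25.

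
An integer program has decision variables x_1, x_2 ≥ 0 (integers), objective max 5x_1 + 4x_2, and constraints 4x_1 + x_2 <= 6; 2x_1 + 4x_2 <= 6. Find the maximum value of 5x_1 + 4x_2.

9

Relaxing integrality, the LP optimum is 9.86 at (x_1,x_2) = (1.29, 0.857), which is not an integer point.
(x_1,x_2)=(1,1): 4·1+1·1=5≤6, 2·1+4·1=6≤6, objective 9.
(x_1,x_2)=(1,0): 4·1+1·0=4≤6, 2·1+4·0=2≤6, objective 5.
The best lattice point is (1,1), giving 9.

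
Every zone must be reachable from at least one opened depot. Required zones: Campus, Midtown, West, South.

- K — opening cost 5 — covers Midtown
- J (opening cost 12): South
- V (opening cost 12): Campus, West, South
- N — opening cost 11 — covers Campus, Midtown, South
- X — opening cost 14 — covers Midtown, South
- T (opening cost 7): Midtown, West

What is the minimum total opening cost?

The greedy cost-per-new-zone heuristic would pick T and N for 18, but a cheaper cover exists.
Choose K and V: together they cover Campus, Midtown, West, South — every zone.
Total opening cost: 5 + 12 = 17.
No cover costs less than 17.

17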